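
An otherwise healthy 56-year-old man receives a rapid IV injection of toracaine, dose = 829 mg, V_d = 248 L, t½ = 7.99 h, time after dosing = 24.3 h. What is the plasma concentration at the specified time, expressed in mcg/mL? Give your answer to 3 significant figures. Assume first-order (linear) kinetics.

0.406 mcg/mL

C₀ = Dose / Vd = 829.0 / 248 = 3.343 mg/L
k = ln2 / t½ = 0.693147 / 7.99 = 0.08675 h⁻¹
C = C₀ · e^(−k·t) = 3.343 × e^(−0.08675 × 24.3)
  = 3.343 × 0.1215 = 0.4062 mg/L
(0.4062 mg/L = 0.4062 mcg/mL)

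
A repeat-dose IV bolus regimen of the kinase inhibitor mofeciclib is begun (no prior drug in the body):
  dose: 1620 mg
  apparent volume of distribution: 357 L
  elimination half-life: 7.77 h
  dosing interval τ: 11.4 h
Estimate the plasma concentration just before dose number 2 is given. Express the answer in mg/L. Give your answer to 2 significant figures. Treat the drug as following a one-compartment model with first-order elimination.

1.6 mg/L

C₀ per dose = Dose / Vd = 1620 / 357 = 4.538 mg/L
k = ln2 / t½ = 0.693147 / 7.77 = 0.08921 h⁻¹
Fraction remaining after one interval: r = e^(−kτ) = e^(−0.08921 × 11.4) = 0.3617
Before dose 2, 1 dose has been given (aged 1τ).
C_trough = C₀ × r = 4.538 × 0.3617 = 1.641 mg/L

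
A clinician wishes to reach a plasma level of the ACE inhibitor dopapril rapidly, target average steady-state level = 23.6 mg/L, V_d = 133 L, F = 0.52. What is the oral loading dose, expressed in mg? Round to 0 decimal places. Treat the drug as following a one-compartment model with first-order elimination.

LD = Css × Vd / F = 23.6 × 133 / 0.52 = 6036 mg

6036 mg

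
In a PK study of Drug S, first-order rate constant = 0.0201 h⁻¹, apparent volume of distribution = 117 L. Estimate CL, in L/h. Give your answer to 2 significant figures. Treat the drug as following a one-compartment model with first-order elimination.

CL = k × Vd = 0.0201 × 117 = 2.352 L/h

2.4 L/h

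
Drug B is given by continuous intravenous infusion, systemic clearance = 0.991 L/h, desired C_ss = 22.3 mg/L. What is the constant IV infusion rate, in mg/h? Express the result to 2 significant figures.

At steady state, infusion rate R₀ = Css × CL = 22.3 × 0.9910 = 22.10 mg/h

22 mg/h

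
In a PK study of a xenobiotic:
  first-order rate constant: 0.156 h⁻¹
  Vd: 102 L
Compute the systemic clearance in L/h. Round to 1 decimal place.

15.9 L/h

CL = k × Vd = 0.156 × 102 = 15.91 L/h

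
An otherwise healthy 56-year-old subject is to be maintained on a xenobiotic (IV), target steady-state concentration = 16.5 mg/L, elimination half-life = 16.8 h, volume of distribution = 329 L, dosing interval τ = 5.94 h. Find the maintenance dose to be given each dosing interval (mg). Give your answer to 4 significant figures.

1330 mg

k = ln2 / t½ = 0.693147 / 16.8 = 0.04126 h⁻¹
CL = k × Vd = 0.04126 × 329 = 13.57 L/h
At steady state, Dose/τ = Css × CL.
Dose = Css × CL × τ = 16.5 × 13.57 × 5.94 = 1330 mg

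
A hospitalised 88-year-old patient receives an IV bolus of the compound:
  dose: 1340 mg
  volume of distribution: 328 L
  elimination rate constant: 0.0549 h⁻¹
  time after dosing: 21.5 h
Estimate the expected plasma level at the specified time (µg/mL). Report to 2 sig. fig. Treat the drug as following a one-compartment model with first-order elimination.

1.3 µg/mL

C₀ = Dose / Vd = 1340 / 328 = 4.085 mg/L
C = C₀ · e^(−k·t) = 4.085 × e^(−0.05490 × 21.5)
  = 4.085 × 0.3072 = 1.255 mg/L
(1.255 mg/L = 1.255 µg/mL)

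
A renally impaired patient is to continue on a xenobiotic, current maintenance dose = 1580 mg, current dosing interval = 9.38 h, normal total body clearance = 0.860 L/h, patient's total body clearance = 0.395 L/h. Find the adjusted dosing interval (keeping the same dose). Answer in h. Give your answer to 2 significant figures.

To keep the same average steady-state level, dosing rate must scale with clearance.
CL ratio = 0.395 / 0.860 = 0.4593
New interval (same dose) = 9.38 / 0.4593 = 20.42 h

20 h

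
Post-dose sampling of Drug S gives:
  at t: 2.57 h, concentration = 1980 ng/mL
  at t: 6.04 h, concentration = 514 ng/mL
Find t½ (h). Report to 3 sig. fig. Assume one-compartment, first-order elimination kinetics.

k = ln(C₁/C₂) / (t₂ − t₁) = ln(1980/514) / (6.04 − 2.57)
  = 1.349 / 3.470 = 0.3888 h⁻¹
t½ = ln2 / k = 0.693147 / 0.3888 = 1.783 h

1.78 h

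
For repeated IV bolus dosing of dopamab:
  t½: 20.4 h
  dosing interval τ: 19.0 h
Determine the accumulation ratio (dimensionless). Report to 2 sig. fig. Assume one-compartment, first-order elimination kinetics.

2.1

k = ln2 / t½ = 0.693147 / 20.4 = 0.03398 h⁻¹
e^(−kτ) = e^(−0.03398 × 19.0) = 0.5243
Accumulation ratio R = 1 / (1 − e^(−kτ)) = 1 / (1 − 0.5243) = 2.102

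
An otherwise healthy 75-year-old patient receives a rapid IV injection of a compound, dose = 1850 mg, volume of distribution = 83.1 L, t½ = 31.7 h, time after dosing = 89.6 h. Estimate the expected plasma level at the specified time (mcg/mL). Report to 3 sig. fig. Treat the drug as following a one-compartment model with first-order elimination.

C₀ = Dose / Vd = 1850 / 83.1 = 22.26 mg/L
k = ln2 / t½ = 0.693147 / 31.7 = 0.02187 h⁻¹
C = C₀ · e^(−k·t) = 22.26 × e^(−0.02187 × 89.6)
  = 22.26 × 0.1409 = 3.136 mg/L
(3.136 mg/L = 3.136 mcg/mL)

3.14 mcg/mL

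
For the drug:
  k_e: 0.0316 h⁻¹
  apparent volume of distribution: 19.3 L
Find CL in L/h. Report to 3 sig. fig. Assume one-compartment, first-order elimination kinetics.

CL = k × Vd = 0.0316 × 19.3 = 0.6099 L/h

0.610 L/h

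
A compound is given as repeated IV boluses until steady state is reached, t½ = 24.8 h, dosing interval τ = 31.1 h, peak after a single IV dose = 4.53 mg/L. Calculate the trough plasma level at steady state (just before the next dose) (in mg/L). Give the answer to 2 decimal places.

3.27 mg/L

k = ln2 / t½ = 0.693147 / 24.8 = 0.02795 h⁻¹
e^(−kτ) = e^(−0.02795 × 31.1) = 0.4193
Accumulation ratio R = 1 / (1 − e^(−kτ)) = 1 / (1 − 0.4193) = 1.722
Steady-state trough = C₀ × R × e^(−kτ) = 4.53 × 1.722 × 0.4193 = 3.271 mg/L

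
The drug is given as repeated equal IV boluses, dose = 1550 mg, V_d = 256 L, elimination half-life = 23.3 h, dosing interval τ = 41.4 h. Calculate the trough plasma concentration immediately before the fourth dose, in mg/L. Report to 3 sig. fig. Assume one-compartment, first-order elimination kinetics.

C₀ per dose = Dose / Vd = 1550 / 256 = 6.055 mg/L
k = ln2 / t½ = 0.693147 / 23.3 = 0.02975 h⁻¹
Fraction remaining after one interval: r = e^(−kτ) = e^(−0.02975 × 41.4) = 0.2918
Before dose 4, 3 doses have been given (aged 1τ, 2τ, 3τ).
C_trough = C₀ × (r + r² + … + r^3) = C₀ × r(1−r^3)/(1−r)
        = 6.055 × 0.2918 × (1 − 0.02485) / (1 − 0.2918) = 2.433 mg/L

2.43 mg/L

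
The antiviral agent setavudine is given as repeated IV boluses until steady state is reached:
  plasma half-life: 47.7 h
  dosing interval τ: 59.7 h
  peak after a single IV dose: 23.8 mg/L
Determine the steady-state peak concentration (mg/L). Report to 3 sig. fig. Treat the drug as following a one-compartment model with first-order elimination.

41.0 mg/L

k = ln2 / t½ = 0.693147 / 47.7 = 0.01453 h⁻¹
e^(−kτ) = e^(−0.01453 × 59.7) = 0.4200
Accumulation ratio R = 1 / (1 − e^(−kτ)) = 1 / (1 − 0.4200) = 1.724
Steady-state peak = C₀ × R = 23.8 × 1.724 = 41.03 mg/L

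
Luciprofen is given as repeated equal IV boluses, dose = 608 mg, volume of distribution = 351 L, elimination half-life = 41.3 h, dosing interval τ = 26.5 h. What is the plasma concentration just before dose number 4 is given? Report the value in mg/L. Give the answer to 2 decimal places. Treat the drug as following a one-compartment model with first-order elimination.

2.28 mg/L

C₀ per dose = Dose / Vd = 608 / 351 = 1.732 mg/L
k = ln2 / t½ = 0.693147 / 41.3 = 0.01678 h⁻¹
Fraction remaining after one interval: r = e^(−kτ) = e^(−0.01678 × 26.5) = 0.6410
Before dose 4, 3 doses have been given (aged 1τ, 2τ, 3τ).
C_trough = C₀ × (r + r² + … + r^3) = C₀ × r(1−r^3)/(1−r)
        = 1.732 × 0.6410 × (1 − 0.2634) / (1 − 0.6410) = 2.278 mg/L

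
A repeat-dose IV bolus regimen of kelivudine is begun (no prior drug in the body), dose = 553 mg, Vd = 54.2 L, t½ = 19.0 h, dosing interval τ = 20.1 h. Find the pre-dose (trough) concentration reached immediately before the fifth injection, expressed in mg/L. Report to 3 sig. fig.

8.93 mg/L

C₀ per dose = Dose / Vd = 553 / 54.2 = 10.20 mg/L
k = ln2 / t½ = 0.693147 / 19.0 = 0.03648 h⁻¹
Fraction remaining after one interval: r = e^(−kτ) = e^(−0.03648 × 20.1) = 0.4803
Before dose 5, 4 doses have been given (aged 1τ, 2τ, 3τ, 4τ).
C_trough = C₀ × (r + r² + … + r^4) = C₀ × r(1−r^4)/(1−r)
        = 10.20 × 0.4803 × (1 − 0.05322) / (1 − 0.4803) = 8.925 mg/L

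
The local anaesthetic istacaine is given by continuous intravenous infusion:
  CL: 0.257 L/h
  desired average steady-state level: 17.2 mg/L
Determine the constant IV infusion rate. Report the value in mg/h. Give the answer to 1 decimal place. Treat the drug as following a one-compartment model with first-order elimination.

4.4 mg/h

At steady state, infusion rate R₀ = Css × CL = 17.2 × 0.2570 = 4.420 mg/h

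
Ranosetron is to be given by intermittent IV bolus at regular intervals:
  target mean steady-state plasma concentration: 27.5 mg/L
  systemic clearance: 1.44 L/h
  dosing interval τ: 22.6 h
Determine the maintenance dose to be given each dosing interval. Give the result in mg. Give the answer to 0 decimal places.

895 mg

At steady state, Dose/τ = Css × CL.
Dose = Css × CL × τ = 27.5 × 1.440 × 22.6 = 895.0 mg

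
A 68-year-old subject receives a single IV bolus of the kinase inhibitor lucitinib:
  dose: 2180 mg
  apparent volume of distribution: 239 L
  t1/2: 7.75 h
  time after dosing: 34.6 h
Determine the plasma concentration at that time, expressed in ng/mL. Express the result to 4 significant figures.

413.1 ng/mL

C₀ = Dose / Vd = 2180 / 239 = 9.121 mg/L
k = ln2 / t½ = 0.693147 / 7.75 = 0.08944 h⁻¹
C = C₀ · e^(−k·t) = 9.121 × e^(−0.08944 × 34.6)
  = 9.121 × 0.04529 = 0.4131 mg/L
Convert: 0.4131 mg/L × 1000 = 413.1 ng/mL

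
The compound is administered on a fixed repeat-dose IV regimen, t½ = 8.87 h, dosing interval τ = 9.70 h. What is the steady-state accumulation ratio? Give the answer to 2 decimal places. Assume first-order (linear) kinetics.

1.88

k = ln2 / t½ = 0.693147 / 8.87 = 0.07815 h⁻¹
e^(−kτ) = e^(−0.07815 × 9.70) = 0.4686
Accumulation ratio R = 1 / (1 − e^(−kτ)) = 1 / (1 − 0.4686) = 1.882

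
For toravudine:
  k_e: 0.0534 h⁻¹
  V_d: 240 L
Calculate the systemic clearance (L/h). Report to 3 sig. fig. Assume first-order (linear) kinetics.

12.8 L/h

CL = k × Vd = 0.0534 × 240 = 12.82 L/h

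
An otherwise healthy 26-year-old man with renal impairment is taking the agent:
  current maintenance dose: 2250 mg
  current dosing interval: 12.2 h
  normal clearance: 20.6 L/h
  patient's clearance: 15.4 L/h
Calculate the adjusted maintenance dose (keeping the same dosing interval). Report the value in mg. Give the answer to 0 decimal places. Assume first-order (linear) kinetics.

To keep the same average steady-state level, dosing rate must scale with clearance.
CL ratio = 15.4 / 20.6 = 0.7476
New dose (same interval) = 2250 × 0.7476 = 1682 mg

1682 mg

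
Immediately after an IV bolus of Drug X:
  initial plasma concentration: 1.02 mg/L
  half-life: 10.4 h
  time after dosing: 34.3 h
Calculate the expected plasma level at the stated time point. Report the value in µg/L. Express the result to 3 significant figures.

104 µg/L

k = ln2 / t½ = 0.693147 / 10.4 = 0.06665 h⁻¹
C = C₀ · e^(−k·t) = 1.020 × e^(−0.06665 × 34.3)
  = 1.020 × 0.1017 = 0.1037 mg/L
Convert: 0.1037 mg/L × 1000 = 103.7 µg/L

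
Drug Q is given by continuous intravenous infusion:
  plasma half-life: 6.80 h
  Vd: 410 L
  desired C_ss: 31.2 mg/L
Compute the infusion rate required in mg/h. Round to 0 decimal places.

k = ln2 / t½ = 0.693147 / 6.80 = 0.1019 h⁻¹
CL = k × Vd = 0.1019 × 410 = 41.78 L/h
At steady state, infusion rate R₀ = Css × CL = 31.2 × 41.78 = 1304 mg/h

1304 mg/h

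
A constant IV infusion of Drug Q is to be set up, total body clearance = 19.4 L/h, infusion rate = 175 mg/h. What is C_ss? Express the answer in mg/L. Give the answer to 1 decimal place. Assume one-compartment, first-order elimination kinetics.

9.0 mg/L

At steady state Css = R₀ / CL = 175 / 19.40 = 9.021 mg/L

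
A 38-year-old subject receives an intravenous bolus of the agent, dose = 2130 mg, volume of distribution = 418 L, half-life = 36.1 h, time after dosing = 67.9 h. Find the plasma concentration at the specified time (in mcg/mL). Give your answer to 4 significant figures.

C₀ = Dose / Vd = 2130 / 418 = 5.096 mg/L
k = ln2 / t½ = 0.693147 / 36.1 = 0.01920 h⁻¹
C = C₀ · e^(−k·t) = 5.096 × e^(−0.01920 × 67.9)
  = 5.096 × 0.2715 = 1.384 mg/L
(1.384 mg/L = 1.384 mcg/mL)

1.384 mcg/mL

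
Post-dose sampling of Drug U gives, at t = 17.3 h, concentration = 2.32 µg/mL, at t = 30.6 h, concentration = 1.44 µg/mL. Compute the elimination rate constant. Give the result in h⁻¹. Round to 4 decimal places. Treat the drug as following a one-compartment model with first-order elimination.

0.0359 h⁻¹

k = ln(C₁/C₂) / (t₂ − t₁) = ln(2.32/1.44) / (30.6 − 17.3)
  = 0.4769 / 13.30 = 0.03586 h⁻¹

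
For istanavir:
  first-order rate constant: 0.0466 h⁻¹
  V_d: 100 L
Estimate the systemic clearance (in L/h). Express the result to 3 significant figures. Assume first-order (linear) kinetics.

4.66 L/h

CL = k × Vd = 0.0466 × 100 = 4.660 L/h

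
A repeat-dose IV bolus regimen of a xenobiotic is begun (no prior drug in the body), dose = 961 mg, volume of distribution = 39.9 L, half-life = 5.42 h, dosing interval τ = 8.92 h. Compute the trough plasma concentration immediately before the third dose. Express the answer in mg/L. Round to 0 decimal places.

10 mg/L

C₀ per dose = Dose / Vd = 961 / 39.9 = 24.09 mg/L
k = ln2 / t½ = 0.693147 / 5.42 = 0.1279 h⁻¹
Fraction remaining after one interval: r = e^(−kτ) = e^(−0.1279 × 8.92) = 0.3195
Before dose 3, 2 doses have been given (aged 1τ, 2τ).
C_trough = C₀ × (r + r²) = 24.09 × (0.3195 + 0.1021) = 10.16 mg/L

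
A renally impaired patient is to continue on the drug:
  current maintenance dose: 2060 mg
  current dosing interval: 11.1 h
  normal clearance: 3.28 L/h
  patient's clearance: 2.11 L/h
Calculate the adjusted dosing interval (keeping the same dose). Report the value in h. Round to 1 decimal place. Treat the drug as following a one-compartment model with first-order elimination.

To keep the same average steady-state level, dosing rate must scale with clearance.
CL ratio = 2.11 / 3.28 = 0.6433
New interval (same dose) = 11.1 / 0.6433 = 17.25 h

17.3 h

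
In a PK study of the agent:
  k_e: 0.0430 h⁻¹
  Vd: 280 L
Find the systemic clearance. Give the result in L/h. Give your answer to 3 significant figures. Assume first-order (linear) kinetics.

CL = k × Vd = 0.0430 × 280 = 12.04 L/h

12.0 L/h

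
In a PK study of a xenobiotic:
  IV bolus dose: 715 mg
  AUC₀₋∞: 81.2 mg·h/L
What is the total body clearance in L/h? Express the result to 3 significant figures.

8.81 L/h

CL = Dose / AUC = 715 / 81.2 = 8.805 L/h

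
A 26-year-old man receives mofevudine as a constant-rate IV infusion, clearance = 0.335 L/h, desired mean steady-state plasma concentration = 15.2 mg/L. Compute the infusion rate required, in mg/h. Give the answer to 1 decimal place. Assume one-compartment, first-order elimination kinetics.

5.1 mg/h

At steady state, infusion rate R₀ = Css × CL = 15.2 × 0.3350 = 5.092 mg/h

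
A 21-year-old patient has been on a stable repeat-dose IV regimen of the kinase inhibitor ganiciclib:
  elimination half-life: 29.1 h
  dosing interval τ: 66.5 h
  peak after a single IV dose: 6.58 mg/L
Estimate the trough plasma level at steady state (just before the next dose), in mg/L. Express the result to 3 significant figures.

k = ln2 / t½ = 0.693147 / 29.1 = 0.02382 h⁻¹
e^(−kτ) = e^(−0.02382 × 66.5) = 0.2051
Accumulation ratio R = 1 / (1 − e^(−kτ)) = 1 / (1 − 0.2051) = 1.258
Steady-state trough = C₀ × R × e^(−kτ) = 6.58 × 1.258 × 0.2051 = 1.698 mg/L

1.70 mg/L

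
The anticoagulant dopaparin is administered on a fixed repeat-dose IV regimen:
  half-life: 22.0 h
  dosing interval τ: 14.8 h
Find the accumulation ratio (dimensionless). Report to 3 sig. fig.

k = ln2 / t½ = 0.693147 / 22.0 = 0.03151 h⁻¹
e^(−kτ) = e^(−0.03151 × 14.8) = 0.6273
Accumulation ratio R = 1 / (1 − e^(−kτ)) = 1 / (1 − 0.6273) = 2.683

2.68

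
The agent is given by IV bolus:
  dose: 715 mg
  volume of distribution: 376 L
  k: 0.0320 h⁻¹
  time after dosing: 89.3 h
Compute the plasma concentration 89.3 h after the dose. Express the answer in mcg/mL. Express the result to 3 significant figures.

C₀ = Dose / Vd = 715.0 / 376 = 1.902 mg/L
C = C₀ · e^(−k·t) = 1.902 × e^(−0.03200 × 89.3)
  = 1.902 × 0.05741 = 0.1092 mg/L
(0.1092 mg/L = 0.1092 mcg/mL)

0.109 mcg/mL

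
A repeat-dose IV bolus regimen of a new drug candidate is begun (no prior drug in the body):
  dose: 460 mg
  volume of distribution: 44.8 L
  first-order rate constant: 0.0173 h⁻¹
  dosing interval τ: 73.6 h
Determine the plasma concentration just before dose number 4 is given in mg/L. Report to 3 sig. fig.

3.90 mg/L

C₀ per dose = Dose / Vd = 460 / 44.8 = 10.27 mg/L
Fraction remaining after one interval: r = e^(−kτ) = e^(−0.01730 × 73.6) = 0.2799
Before dose 4, 3 doses have been given (aged 1τ, 2τ, 3τ).
C_trough = C₀ × (r + r² + … + r^3) = C₀ × r(1−r^3)/(1−r)
        = 10.27 × 0.2799 × (1 − 0.02193) / (1 − 0.2799) = 3.904 mg/L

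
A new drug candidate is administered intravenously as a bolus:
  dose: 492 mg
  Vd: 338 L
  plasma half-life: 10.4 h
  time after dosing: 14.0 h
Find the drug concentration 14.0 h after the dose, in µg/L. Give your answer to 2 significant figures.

C₀ = Dose / Vd = 492.0 / 338 = 1.456 mg/L
k = ln2 / t½ = 0.693147 / 10.4 = 0.06665 h⁻¹
C = C₀ · e^(−k·t) = 1.456 × e^(−0.06665 × 14.0)
  = 1.456 × 0.3933 = 0.5726 mg/L
Convert: 0.5726 mg/L × 1000 = 572.6 µg/L

570 µg/L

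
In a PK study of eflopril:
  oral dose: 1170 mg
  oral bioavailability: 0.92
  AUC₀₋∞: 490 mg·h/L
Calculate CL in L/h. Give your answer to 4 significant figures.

CL = F·Dose / AUC = 0.92 × 1170 / 490 = 2.197 L/h

2.197 L/h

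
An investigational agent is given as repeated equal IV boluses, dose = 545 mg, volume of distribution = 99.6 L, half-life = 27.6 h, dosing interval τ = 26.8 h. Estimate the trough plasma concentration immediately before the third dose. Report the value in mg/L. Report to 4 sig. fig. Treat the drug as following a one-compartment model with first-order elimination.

C₀ per dose = Dose / Vd = 545 / 99.6 = 5.472 mg/L
k = ln2 / t½ = 0.693147 / 27.6 = 0.02511 h⁻¹
Fraction remaining after one interval: r = e^(−kτ) = e^(−0.02511 × 26.8) = 0.5102
Before dose 3, 2 doses have been given (aged 1τ, 2τ).
C_trough = C₀ × (r + r²) = 5.472 × (0.5102 + 0.2603) = 4.216 mg/L

4.216 mg/L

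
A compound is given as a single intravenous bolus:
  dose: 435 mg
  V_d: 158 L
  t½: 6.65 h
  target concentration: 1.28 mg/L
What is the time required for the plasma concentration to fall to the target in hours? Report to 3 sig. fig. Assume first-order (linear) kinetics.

7.35 h

C₀ = Dose / Vd = 435.0 / 158 = 2.753 mg/L
k = ln2 / t½ = 0.693147 / 6.65 = 0.1042 h⁻¹
t = ln(C₀ / C) / k = ln(2.753 / 1.28) / 0.1042
  = ln(2.151) / 0.1042 = 0.7659 / 0.1042 = 7.350 h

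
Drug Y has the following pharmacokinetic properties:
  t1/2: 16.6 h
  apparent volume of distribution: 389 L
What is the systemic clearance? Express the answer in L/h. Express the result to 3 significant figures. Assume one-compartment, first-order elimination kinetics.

16.2 L/h

k = ln2 / t½ = 0.693147 / 16.6 = 0.04176 h⁻¹
CL = k × Vd = 0.04176 × 389 = 16.24 L/h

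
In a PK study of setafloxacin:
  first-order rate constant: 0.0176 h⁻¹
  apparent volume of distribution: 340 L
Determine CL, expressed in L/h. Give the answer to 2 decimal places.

5.98 L/h

CL = k × Vd = 0.0176 × 340 = 5.984 L/h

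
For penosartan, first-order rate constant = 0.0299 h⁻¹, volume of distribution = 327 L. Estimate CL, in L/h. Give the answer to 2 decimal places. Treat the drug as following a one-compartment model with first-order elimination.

CL = k × Vd = 0.0299 × 327 = 9.777 L/h

9.78 L/h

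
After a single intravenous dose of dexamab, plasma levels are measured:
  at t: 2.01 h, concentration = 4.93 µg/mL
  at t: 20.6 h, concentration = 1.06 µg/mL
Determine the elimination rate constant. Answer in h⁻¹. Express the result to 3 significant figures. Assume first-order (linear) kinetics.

0.0827 h⁻¹

k = ln(C₁/C₂) / (t₂ − t₁) = ln(4.93/1.06) / (20.6 − 2.01)
  = 1.537 / 18.59 = 0.08268 h⁻¹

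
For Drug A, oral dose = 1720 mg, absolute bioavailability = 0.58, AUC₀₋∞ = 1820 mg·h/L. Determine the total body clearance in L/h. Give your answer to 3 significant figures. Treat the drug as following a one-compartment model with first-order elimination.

0.548 L/h

CL = F·Dose / AUC = 0.58 × 1720 / 1820 = 0.5481 L/h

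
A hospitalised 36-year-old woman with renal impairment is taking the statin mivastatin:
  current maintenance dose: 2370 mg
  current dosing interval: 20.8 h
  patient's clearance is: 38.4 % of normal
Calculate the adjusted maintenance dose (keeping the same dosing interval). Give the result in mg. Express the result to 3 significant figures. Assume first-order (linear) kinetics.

910 mg

To keep the same average steady-state level, dosing rate must scale with clearance.
CL ratio = 38.4 / 100 = 0.3840
New dose (same interval) = 2370 × 0.3840 = 910.1 mg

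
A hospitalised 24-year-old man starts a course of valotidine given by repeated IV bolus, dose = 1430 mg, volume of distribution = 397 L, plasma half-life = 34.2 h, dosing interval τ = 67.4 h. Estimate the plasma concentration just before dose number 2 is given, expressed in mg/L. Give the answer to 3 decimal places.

0.919 mg/L

C₀ per dose = Dose / Vd = 1430 / 397 = 3.602 mg/L
k = ln2 / t½ = 0.693147 / 34.2 = 0.02027 h⁻¹
Fraction remaining after one interval: r = e^(−kτ) = e^(−0.02027 × 67.4) = 0.2551
Before dose 2, 1 dose has been given (aged 1τ).
C_trough = C₀ × r = 3.602 × 0.2551 = 0.9189 mg/L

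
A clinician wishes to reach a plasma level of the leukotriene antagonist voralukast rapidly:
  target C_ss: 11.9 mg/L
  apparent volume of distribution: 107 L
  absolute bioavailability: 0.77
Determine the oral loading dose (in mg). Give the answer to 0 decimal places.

LD = Css × Vd / F = 11.9 × 107 / 0.77 = 1654 mg

1654 mg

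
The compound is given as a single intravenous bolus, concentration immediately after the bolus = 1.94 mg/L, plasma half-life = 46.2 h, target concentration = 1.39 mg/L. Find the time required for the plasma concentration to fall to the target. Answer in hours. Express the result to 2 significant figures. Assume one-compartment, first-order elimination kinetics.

k = ln2 / t½ = 0.693147 / 46.2 = 0.01500 h⁻¹
t = ln(C₀ / C) / k = ln(1.940 / 1.39) / 0.01500
  = ln(1.396) / 0.01500 = 0.3336 / 0.01500 = 22.24 h

22 h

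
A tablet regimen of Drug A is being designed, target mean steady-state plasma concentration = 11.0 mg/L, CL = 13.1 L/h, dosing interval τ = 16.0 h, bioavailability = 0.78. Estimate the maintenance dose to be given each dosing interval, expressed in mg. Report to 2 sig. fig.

3000 mg

At steady state, F × (Dose/τ) = Css × CL.
Dose = Css × CL × τ / F = 11.0 × 13.10 × 16.0 / 0.78 = 2956 mg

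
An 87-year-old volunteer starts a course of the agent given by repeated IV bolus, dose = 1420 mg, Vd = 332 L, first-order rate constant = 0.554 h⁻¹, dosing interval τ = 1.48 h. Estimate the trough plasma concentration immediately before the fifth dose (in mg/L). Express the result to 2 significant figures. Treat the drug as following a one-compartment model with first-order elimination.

3.2 mg/L

C₀ per dose = Dose / Vd = 1420 / 332 = 4.277 mg/L
Fraction remaining after one interval: r = e^(−kτ) = e^(−0.5540 × 1.48) = 0.4405
Before dose 5, 4 doses have been given (aged 1τ, 2τ, 3τ, 4τ).
C_trough = C₀ × (r + r² + … + r^4) = C₀ × r(1−r^4)/(1−r)
        = 4.277 × 0.4405 × (1 − 0.03765) / (1 − 0.4405) = 3.241 mg/L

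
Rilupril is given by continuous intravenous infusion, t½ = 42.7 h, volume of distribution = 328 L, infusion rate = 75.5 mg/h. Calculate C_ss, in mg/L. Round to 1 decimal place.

k = ln2 / t½ = 0.693147 / 42.7 = 0.01623 h⁻¹
CL = k × Vd = 0.01623 × 328 = 5.323 L/h
At steady state Css = R₀ / CL = 75.5 / 5.323 = 14.18 mg/L

14.2 mg/L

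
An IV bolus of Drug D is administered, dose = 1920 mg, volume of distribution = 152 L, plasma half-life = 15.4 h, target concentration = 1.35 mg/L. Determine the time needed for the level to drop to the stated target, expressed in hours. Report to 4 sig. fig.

49.68 h

C₀ = Dose / Vd = 1920 / 152 = 12.63 mg/L
k = ln2 / t½ = 0.693147 / 15.4 = 0.04501 h⁻¹
t = ln(C₀ / C) / k = ln(12.63 / 1.35) / 0.04501
  = ln(9.356) / 0.04501 = 2.236 / 0.04501 = 49.68 h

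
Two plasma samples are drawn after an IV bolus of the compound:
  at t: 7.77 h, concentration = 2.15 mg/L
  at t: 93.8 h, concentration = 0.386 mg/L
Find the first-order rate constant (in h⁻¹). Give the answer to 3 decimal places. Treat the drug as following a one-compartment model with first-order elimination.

0.020 h⁻¹

k = ln(C₁/C₂) / (t₂ − t₁) = ln(2.15/0.386) / (93.8 − 7.77)
  = 1.717 / 86.03 = 0.01996 h⁻¹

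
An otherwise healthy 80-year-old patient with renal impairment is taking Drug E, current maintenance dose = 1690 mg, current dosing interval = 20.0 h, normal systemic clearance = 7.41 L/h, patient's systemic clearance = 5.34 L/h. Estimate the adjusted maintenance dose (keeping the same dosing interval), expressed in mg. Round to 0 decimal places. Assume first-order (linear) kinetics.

To keep the same average steady-state level, dosing rate must scale with clearance.
CL ratio = 5.34 / 7.41 = 0.7206
New dose (same interval) = 1690 × 0.7206 = 1218 mg

1218 mg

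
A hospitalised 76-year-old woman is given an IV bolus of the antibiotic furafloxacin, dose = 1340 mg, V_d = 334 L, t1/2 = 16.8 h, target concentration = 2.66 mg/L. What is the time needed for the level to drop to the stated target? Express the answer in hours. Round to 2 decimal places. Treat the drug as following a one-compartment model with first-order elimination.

9.96 h

C₀ = Dose / Vd = 1340 / 334 = 4.012 mg/L
k = ln2 / t½ = 0.693147 / 16.8 = 0.04126 h⁻¹
t = ln(C₀ / C) / k = ln(4.012 / 2.66) / 0.04126
  = ln(1.508) / 0.04126 = 0.4108 / 0.04126 = 9.956 h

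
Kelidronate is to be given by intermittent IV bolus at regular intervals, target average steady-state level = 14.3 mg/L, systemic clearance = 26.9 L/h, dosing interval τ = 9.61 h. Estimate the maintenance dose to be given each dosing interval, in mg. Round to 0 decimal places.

3697 mg

At steady state, Dose/τ = Css × CL.
Dose = Css × CL × τ = 14.3 × 26.90 × 9.61 = 3697 mg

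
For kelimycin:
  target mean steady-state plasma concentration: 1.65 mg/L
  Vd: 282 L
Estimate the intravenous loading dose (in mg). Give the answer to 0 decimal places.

465 mg

LD = Css × Vd = 1.65 × 282 = 465.3 mg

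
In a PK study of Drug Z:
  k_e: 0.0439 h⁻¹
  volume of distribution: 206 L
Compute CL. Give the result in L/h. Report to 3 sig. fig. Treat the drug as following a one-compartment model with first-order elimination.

CL = k × Vd = 0.0439 × 206 = 9.043 L/h

9.04 L/h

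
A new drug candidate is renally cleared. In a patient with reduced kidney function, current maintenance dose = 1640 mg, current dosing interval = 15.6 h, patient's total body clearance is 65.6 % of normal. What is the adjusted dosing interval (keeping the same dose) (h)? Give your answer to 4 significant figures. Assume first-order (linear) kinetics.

To keep the same average steady-state level, dosing rate must scale with clearance.
CL ratio = 65.6 / 100 = 0.6560
New interval (same dose) = 15.6 / 0.6560 = 23.78 h

23.78 h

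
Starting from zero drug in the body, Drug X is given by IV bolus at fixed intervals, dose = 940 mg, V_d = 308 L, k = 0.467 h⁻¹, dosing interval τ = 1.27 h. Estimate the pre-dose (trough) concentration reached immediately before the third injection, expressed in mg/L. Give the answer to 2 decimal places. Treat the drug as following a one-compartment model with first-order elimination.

2.62 mg/L

C₀ per dose = Dose / Vd = 940 / 308 = 3.052 mg/L
Fraction remaining after one interval: r = e^(−kτ) = e^(−0.4670 × 1.27) = 0.5526
Before dose 3, 2 doses have been given (aged 1τ, 2τ).
C_trough = C₀ × (r + r²) = 3.052 × (0.5526 + 0.3054) = 2.619 mg/L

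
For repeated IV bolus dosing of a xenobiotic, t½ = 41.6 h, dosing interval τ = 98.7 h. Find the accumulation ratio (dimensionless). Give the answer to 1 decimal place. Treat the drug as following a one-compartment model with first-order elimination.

k = ln2 / t½ = 0.693147 / 41.6 = 0.01666 h⁻¹
e^(−kτ) = e^(−0.01666 × 98.7) = 0.1931
Accumulation ratio R = 1 / (1 − e^(−kτ)) = 1 / (1 − 0.1931) = 1.239

1.2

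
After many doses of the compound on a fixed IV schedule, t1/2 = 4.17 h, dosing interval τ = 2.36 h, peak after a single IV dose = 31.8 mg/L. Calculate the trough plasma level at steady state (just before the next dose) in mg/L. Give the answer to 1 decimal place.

66.2 mg/L

k = ln2 / t½ = 0.693147 / 4.17 = 0.1662 h⁻¹
e^(−kτ) = e^(−0.1662 × 2.36) = 0.6755
Accumulation ratio R = 1 / (1 − e^(−kτ)) = 1 / (1 − 0.6755) = 3.082
Steady-state trough = C₀ × R × e^(−kτ) = 31.8 × 3.082 × 0.6755 = 66.20 mg/L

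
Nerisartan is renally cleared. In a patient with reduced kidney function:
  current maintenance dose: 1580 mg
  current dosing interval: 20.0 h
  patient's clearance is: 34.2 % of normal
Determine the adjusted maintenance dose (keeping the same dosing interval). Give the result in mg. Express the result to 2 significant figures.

540 mg

To keep the same average steady-state level, dosing rate must scale with clearance.
CL ratio = 34.2 / 100 = 0.3420
New dose (same interval) = 1580 × 0.3420 = 540.4 mg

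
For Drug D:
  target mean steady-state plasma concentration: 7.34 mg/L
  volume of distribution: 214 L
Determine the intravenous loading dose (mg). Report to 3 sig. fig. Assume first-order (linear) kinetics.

1570 mg

LD = Css × Vd = 7.34 × 214 = 1571 mg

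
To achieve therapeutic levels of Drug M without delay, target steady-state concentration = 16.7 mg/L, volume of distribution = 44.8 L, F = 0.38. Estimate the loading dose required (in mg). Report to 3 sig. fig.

1970 mg

LD = Css × Vd / F = 16.7 × 44.8 / 0.38 = 1969 mg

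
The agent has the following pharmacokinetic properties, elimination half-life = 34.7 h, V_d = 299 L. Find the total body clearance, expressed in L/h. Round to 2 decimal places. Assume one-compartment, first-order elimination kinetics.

5.97 L/h

k = ln2 / t½ = 0.693147 / 34.7 = 0.01998 h⁻¹
CL = k × Vd = 0.01998 × 299 = 5.974 L/h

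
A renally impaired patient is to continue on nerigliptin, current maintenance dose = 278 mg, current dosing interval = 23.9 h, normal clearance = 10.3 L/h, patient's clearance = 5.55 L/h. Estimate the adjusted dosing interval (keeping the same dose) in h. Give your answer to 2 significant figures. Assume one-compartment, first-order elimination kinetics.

To keep the same average steady-state level, dosing rate must scale with clearance.
CL ratio = 5.55 / 10.3 = 0.5388
New interval (same dose) = 23.9 / 0.5388 = 44.36 h

44 h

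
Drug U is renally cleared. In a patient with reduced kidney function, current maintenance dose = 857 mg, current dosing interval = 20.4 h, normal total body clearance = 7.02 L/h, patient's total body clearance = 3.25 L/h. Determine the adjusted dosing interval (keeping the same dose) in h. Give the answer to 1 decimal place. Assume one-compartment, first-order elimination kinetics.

44.1 h

To keep the same average steady-state level, dosing rate must scale with clearance.
CL ratio = 3.25 / 7.02 = 0.4630
New interval (same dose) = 20.4 / 0.4630 = 44.06 h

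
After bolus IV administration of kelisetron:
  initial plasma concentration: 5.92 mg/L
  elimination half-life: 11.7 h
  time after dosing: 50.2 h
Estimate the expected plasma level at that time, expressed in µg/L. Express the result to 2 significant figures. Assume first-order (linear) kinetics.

300 µg/L

k = ln2 / t½ = 0.693147 / 11.7 = 0.05924 h⁻¹
C = C₀ · e^(−k·t) = 5.920 × e^(−0.05924 × 50.2)
  = 5.920 × 0.05111 = 0.3026 mg/L
Convert: 0.3026 mg/L × 1000 = 302.6 µg/L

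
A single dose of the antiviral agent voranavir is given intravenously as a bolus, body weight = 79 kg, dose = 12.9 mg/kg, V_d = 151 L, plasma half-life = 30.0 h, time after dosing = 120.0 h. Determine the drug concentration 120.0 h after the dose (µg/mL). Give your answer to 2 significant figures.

Total dose = 12.9 × 79 = 1019 mg
C₀ = Dose / Vd = 1019 / 151 = 6.748 mg/L
k = ln2 / t½ = 0.693147 / 30.0 = 0.02310 h⁻¹
t / t½ = 120.0 / 30.0 = 4 half-lives
C = C₀ × (1/2)^4 = 6.748 × 0.06250 = 0.4218 mg/L
(0.4218 mg/L = 0.4218 µg/mL)

0.42 µg/mL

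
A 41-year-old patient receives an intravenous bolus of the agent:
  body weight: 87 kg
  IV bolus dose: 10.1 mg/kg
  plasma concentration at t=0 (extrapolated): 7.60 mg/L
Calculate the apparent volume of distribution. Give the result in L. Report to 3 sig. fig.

116 L

Dose = 10.1 × 87 = 878.7 mg
Vd = Dose / C₀ = 878.7 / 7.60 = 115.6 L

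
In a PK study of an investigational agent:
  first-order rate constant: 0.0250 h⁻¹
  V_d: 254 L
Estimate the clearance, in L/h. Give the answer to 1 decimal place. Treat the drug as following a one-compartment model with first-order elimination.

CL = k × Vd = 0.0250 × 254 = 6.350 L/h

6.4 L/h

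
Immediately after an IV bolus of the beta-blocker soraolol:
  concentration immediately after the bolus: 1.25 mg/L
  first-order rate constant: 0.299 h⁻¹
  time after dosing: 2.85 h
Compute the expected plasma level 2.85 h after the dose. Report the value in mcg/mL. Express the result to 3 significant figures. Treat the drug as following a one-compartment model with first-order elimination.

0.533 mcg/mL

C = C₀ · e^(−k·t) = 1.250 × e^(−0.2990 × 2.85)
  = 1.250 × 0.4265 = 0.5331 mg/L
(0.5331 mg/L = 0.5331 mcg/mL)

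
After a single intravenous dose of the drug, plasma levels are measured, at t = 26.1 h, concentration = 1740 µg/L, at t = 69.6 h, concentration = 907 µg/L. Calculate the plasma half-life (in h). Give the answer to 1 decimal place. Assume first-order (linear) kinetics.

46.3 h

k = ln(C₁/C₂) / (t₂ − t₁) = ln(1740/907) / (69.6 − 26.1)
  = 0.6515 / 43.50 = 0.01498 h⁻¹
t½ = ln2 / k = 0.693147 / 0.01498 = 46.27 h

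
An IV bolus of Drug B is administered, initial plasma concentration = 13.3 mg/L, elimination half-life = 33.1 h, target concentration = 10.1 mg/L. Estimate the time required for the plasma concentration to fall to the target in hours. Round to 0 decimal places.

13 h

k = ln2 / t½ = 0.693147 / 33.1 = 0.02094 h⁻¹
t = ln(C₀ / C) / k = ln(13.30 / 10.1) / 0.02094
  = ln(1.317) / 0.02094 = 0.2754 / 0.02094 = 13.15 h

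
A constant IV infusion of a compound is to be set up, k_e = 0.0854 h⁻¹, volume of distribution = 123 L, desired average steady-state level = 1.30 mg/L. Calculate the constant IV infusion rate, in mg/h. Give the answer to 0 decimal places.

CL = k × Vd = 0.08540 × 123 = 10.50 L/h
At steady state, infusion rate R₀ = Css × CL = 1.30 × 10.50 = 13.65 mg/h

14 mg/h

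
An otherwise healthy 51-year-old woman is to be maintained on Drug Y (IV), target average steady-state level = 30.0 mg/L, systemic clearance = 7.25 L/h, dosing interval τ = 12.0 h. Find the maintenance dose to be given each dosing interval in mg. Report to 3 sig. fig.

2610 mg

At steady state, Dose/τ = Css × CL.
Dose = Css × CL × τ = 30.0 × 7.250 × 12.0 = 2610 mg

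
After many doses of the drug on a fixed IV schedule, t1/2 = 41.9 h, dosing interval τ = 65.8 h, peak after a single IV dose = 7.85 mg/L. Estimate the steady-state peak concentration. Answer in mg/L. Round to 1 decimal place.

k = ln2 / t½ = 0.693147 / 41.9 = 0.01654 h⁻¹
e^(−kτ) = e^(−0.01654 × 65.8) = 0.3368
Accumulation ratio R = 1 / (1 − e^(−kτ)) = 1 / (1 − 0.3368) = 1.508
Steady-state peak = C₀ × R = 7.85 × 1.508 = 11.84 mg/L

11.8 mg/L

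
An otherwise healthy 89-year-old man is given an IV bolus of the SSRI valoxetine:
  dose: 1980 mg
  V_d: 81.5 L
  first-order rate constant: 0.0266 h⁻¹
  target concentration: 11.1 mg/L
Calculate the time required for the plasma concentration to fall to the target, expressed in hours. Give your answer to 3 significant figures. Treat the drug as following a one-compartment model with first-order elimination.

29.4 h

C₀ = Dose / Vd = 1980 / 81.5 = 24.29 mg/L
t = ln(C₀ / C) / k = ln(24.29 / 11.1) / 0.02660
  = ln(2.188) / 0.02660 = 0.7830 / 0.02660 = 29.44 h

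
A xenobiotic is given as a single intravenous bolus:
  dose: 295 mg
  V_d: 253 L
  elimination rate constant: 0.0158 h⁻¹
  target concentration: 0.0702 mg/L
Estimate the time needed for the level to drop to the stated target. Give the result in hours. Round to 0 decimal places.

C₀ = Dose / Vd = 295.0 / 253 = 1.166 mg/L
t = ln(C₀ / C) / k = ln(1.166 / 0.0702) / 0.01580
  = ln(16.61) / 0.01580 = 2.810 / 0.01580 = 177.8 h

178 h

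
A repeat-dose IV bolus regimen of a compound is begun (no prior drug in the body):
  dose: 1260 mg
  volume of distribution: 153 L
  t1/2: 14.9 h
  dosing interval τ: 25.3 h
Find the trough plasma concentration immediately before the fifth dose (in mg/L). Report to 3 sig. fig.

3.64 mg/L

C₀ per dose = Dose / Vd = 1260 / 153 = 8.235 mg/L
k = ln2 / t½ = 0.693147 / 14.9 = 0.04652 h⁻¹
Fraction remaining after one interval: r = e^(−kτ) = e^(−0.04652 × 25.3) = 0.3082
Before dose 5, 4 doses have been given (aged 1τ, 2τ, 3τ, 4τ).
C_trough = C₀ × (r + r² + … + r^4) = C₀ × r(1−r^4)/(1−r)
        = 8.235 × 0.3082 × (1 − 0.009023) / (1 − 0.3082) = 3.636 mg/L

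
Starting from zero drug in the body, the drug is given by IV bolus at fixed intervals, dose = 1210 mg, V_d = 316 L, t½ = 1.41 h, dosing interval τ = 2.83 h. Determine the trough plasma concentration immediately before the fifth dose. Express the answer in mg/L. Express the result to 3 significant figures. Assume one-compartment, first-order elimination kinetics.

C₀ per dose = Dose / Vd = 1210 / 316 = 3.829 mg/L
k = ln2 / t½ = 0.693147 / 1.41 = 0.4916 h⁻¹
Fraction remaining after one interval: r = e^(−kτ) = e^(−0.4916 × 2.83) = 0.2488
Before dose 5, 4 doses have been given (aged 1τ, 2τ, 3τ, 4τ).
C_trough = C₀ × (r + r² + … + r^4) = C₀ × r(1−r^4)/(1−r)
        = 3.829 × 0.2488 × (1 − 0.003832) / (1 − 0.2488) = 1.263 mg/L

1.26 mg/L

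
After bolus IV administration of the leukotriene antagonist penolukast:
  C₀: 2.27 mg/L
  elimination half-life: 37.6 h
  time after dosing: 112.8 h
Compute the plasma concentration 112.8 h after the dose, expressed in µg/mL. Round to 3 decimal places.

0.284 µg/mL

k = ln2 / t½ = 0.693147 / 37.6 = 0.01843 h⁻¹
t / t½ = 112.8 / 37.6 = 3 half-lives
C = C₀ × (1/2)^3 = 2.270 × 0.1250 = 0.2838 mg/L
(0.2838 mg/L = 0.2838 µg/mL)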